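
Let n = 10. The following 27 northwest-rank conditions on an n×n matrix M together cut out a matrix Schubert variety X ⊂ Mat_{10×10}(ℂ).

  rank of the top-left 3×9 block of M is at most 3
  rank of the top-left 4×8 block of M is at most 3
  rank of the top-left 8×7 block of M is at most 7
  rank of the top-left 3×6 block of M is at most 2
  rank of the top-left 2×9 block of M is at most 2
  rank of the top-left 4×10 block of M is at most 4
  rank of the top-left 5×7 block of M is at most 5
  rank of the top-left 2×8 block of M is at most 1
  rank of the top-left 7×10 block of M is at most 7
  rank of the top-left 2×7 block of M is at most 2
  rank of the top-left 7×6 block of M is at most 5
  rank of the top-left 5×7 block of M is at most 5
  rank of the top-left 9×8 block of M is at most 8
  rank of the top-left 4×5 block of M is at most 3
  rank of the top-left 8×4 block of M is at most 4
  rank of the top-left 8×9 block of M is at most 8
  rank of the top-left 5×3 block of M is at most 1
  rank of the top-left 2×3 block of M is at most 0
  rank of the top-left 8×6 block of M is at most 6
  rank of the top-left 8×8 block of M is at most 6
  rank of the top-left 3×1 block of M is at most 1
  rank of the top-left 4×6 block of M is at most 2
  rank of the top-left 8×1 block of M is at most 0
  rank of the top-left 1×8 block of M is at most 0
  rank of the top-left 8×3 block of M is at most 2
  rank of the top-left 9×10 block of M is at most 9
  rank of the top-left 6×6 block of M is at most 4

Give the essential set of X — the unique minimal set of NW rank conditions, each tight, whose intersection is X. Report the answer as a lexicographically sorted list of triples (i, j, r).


Propagating the 27 rank bounds to every northwest block:

  i=1: 0 0 0 0 0 0 0 0 1 1
  i=2: 0 0 0 1 1 1 1 1 2 2
  i=3: 0 1 1 2 2 2 2 2 3 3
  i=4: 0 1 1 2 2 2 3 3 4 4
  i=5: 0 1 1 2 3 3 4 4 5 5
  i=6: 0 1 2 3 4 4 5 5 6 6
  i=7: 0 1 2 3 4 5 6 6 7 7
  i=8: 0 1 2 3 4 5 6 6 7 8
  i=9: 1 2 3 4 5 6 7 7 8 9
  i=10: 1 2 3 4 5 6 7 8 9 10

hence w(1..10) = (9, 4, 2, 7, 5, 3, 6, 10, 1, 8).

|D(w)|=22, |Ess(w)|=6:

[(1, 8, 0), (2, 3, 0), (4, 6, 2), (5, 3, 1), (8, 1, 0), (8, 8, 6)]


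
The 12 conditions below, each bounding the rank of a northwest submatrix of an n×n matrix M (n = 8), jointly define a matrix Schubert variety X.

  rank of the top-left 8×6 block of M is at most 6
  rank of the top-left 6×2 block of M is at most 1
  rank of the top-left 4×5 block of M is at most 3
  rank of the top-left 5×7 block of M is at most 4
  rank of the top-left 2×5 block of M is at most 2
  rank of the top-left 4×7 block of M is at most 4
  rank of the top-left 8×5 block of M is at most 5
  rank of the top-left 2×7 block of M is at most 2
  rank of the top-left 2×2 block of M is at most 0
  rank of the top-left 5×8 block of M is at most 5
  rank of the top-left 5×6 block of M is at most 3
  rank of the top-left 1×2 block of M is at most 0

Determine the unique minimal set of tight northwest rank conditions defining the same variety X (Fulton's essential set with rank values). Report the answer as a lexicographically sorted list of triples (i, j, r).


Propagating the 12 rank bounds to every northwest block:

  R[1]: 0 0 1 1 1 1 1 1
  R[2]: 0 0 1 2 2 2 2 2
  R[3]: 1 1 2 3 3 3 3 3
  R[4]: 1 1 2 3 3 3 4 4
  R[5]: 1 1 2 3 3 3 4 5
  R[6]: 1 1 2 3 4 4 5 6
  R[7]: 1 2 3 4 5 5 6 7
  R[8]: 1 2 3 4 5 6 7 8

reading off 1-entries of Δ²R: w = (3, 4, 1, 7, 8, 5, 2, 6).

Rothe diagram D(w) (11 cells), 3 SE-corners (essential conditions):

[(2, 2, 0), (5, 6, 3), (6, 2, 1)]


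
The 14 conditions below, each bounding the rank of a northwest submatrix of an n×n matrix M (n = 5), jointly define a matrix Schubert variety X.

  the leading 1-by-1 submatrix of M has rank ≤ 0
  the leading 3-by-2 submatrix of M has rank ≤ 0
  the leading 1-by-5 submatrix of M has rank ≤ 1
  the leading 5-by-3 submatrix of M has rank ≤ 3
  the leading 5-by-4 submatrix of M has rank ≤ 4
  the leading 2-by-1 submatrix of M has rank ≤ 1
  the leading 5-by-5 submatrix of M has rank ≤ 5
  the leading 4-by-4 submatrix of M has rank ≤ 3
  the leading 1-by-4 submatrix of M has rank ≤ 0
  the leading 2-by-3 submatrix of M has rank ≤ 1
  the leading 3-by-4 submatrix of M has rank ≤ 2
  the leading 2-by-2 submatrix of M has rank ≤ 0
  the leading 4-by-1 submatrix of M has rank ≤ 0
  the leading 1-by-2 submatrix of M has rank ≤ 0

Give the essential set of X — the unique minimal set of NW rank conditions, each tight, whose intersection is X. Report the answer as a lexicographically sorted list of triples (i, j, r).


Rank table r_w(5×5) implied by the 14 constraints:

  R[1]: 0 | 0 | 0 | 0 | 1
  R[2]: 0 | 0 | 1 | 1 | 2
  R[3]: 0 | 0 | 1 | 2 | 3
  R[4]: 0 | 1 | 2 | 3 | 4
  R[5]: 1 | 2 | 3 | 4 | 5

giving w = (5, 3, 4, 2, 1) via Δ²R.

3 SE-corners of the 9-cell Rothe diagram give Ess(w):

[(1, 4, 0), (3, 2, 0), (4, 1, 0)]


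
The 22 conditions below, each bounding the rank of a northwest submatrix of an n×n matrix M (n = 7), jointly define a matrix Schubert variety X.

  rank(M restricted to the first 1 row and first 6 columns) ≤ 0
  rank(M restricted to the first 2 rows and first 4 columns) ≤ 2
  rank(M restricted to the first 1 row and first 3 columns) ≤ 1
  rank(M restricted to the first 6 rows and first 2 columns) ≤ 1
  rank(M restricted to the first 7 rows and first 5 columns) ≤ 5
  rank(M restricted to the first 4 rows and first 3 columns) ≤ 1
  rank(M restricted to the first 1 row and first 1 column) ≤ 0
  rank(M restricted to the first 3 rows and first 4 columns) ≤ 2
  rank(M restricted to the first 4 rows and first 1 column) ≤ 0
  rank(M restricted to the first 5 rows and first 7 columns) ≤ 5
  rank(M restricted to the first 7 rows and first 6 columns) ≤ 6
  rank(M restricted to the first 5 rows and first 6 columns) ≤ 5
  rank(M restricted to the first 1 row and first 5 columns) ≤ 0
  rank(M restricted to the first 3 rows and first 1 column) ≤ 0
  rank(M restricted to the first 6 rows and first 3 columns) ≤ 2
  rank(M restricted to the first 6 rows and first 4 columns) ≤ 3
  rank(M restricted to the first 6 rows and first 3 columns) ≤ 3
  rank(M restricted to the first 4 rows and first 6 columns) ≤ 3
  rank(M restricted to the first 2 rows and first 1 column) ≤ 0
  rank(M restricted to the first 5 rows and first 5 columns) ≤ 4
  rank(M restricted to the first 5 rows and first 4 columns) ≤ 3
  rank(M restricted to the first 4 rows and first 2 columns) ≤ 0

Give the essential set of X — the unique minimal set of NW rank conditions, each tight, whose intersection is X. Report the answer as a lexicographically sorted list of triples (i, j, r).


Reconstructing r_w from the 22 given conditions:

  0, 0, 0, 0, 0, 0, 1
  0, 0, 1, 1, 1, 1, 2
  0, 0, 1, 2, 2, 2, 3
  0, 0, 1, 2, 3, 3, 4
  1, 1, 2, 3, 4, 4, 5
  1, 1, 2, 3, 4, 5, 6
  1, 2, 3, 4, 5, 6, 7

giving w = (7, 3, 4, 5, 1, 6, 2) via Δ²R.

Rothe diagram D(w) (13 cells), 3 SE-corners (essential conditions):

[(1, 6, 0), (4, 2, 0), (6, 2, 1)]


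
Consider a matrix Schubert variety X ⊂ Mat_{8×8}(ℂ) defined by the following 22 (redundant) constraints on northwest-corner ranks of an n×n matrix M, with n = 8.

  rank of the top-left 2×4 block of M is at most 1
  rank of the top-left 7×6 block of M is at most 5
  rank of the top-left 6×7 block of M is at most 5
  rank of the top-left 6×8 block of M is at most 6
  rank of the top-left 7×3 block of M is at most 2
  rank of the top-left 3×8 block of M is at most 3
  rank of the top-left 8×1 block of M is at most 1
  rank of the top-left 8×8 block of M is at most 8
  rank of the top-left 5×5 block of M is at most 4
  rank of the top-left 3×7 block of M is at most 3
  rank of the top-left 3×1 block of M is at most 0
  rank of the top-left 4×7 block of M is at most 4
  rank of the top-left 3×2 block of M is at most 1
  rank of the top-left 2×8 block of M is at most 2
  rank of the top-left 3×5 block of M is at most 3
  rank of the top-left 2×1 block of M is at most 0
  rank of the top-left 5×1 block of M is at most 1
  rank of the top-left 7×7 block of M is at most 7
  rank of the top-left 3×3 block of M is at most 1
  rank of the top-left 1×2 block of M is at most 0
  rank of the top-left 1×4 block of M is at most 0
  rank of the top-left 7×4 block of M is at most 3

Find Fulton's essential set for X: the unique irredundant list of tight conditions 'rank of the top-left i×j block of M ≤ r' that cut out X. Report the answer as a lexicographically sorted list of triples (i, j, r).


Rank table r_w(8×8) implied by the 22 constraints:

  0 | 0 | 0 | 0 | 1 | 1 | 1 | 1
  0 | 1 | 1 | 1 | 2 | 2 | 2 | 2
  0 | 1 | 1 | 2 | 3 | 3 | 3 | 3
  1 | 2 | 2 | 3 | 4 | 4 | 4 | 4
  1 | 2 | 2 | 3 | 4 | 5 | 5 | 5
  1 | 2 | 2 | 3 | 4 | 5 | 5 | 6
  1 | 2 | 2 | 3 | 4 | 5 | 6 | 7
  1 | 2 | 3 | 4 | 5 | 6 | 7 | 8

so w = (5, 2, 4, 1, 6, 8, 7, 3).

Rothe diagram D(w) (11 cells), 5 SE-corners (essential conditions):

[(1, 4, 0), (3, 1, 0), (3, 3, 1), (6, 7, 5), (7, 3, 2)]


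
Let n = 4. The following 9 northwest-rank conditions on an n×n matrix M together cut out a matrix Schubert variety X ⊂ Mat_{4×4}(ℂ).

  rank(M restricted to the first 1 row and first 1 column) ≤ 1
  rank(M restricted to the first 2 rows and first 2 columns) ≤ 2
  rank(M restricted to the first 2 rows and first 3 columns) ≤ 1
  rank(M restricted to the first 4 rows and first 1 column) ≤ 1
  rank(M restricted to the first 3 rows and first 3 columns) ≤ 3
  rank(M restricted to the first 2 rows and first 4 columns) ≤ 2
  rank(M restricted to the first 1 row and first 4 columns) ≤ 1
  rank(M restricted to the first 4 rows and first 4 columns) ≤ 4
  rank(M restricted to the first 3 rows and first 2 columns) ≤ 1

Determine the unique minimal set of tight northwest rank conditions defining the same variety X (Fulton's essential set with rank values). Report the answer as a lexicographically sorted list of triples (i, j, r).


Rank table r_w(4×4) implied by the 9 constraints:

  R[1]: 1  1  1  1
  R[2]: 1  1  1  2
  R[3]: 1  1  2  3
  R[4]: 1  2  3  4

hence w(1..4) = (1, 4, 3, 2).

|D(w)|=3, |Ess(w)|=2:

[(2, 3, 1), (3, 2, 1)]


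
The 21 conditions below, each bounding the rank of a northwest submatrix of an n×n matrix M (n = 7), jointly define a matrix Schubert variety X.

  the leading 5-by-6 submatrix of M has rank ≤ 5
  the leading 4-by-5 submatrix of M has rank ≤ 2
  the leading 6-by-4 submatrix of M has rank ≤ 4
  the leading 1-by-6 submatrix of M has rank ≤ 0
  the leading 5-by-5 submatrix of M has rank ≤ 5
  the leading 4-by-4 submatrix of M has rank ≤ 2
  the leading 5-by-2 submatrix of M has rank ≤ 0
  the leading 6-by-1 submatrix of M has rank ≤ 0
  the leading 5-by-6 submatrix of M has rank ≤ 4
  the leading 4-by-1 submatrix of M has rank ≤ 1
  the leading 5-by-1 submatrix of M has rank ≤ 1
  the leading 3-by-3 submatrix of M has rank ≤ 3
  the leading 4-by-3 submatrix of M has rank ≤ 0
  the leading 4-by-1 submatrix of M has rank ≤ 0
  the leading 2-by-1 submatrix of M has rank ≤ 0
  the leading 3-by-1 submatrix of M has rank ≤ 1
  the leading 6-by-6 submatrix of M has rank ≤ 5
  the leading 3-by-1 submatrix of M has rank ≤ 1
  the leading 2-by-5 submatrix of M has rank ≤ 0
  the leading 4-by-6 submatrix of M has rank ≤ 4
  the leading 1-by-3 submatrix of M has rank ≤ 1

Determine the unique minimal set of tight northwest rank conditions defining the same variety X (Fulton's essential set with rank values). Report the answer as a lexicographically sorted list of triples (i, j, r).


The tightest implied rank at each (i,j), from the 21 conditions:

  i=1: 0, 0, 0, 0, 0, 0, 1
  i=2: 0, 0, 0, 0, 0, 1, 2
  i=3: 0, 0, 0, 1, 1, 2, 3
  i=4: 0, 0, 0, 1, 2, 3, 4
  i=5: 0, 0, 1, 2, 3, 4, 5
  i=6: 0, 1, 2, 3, 4, 5, 6
  i=7: 1, 2, 3, 4, 5, 6, 7

so w = (7, 6, 4, 5, 3, 2, 1).

D(w) has 20 cells with 5 SE-corners; essential set:

[(1, 6, 0), (2, 5, 0), (4, 3, 0), (5, 2, 0), (6, 1, 0)]


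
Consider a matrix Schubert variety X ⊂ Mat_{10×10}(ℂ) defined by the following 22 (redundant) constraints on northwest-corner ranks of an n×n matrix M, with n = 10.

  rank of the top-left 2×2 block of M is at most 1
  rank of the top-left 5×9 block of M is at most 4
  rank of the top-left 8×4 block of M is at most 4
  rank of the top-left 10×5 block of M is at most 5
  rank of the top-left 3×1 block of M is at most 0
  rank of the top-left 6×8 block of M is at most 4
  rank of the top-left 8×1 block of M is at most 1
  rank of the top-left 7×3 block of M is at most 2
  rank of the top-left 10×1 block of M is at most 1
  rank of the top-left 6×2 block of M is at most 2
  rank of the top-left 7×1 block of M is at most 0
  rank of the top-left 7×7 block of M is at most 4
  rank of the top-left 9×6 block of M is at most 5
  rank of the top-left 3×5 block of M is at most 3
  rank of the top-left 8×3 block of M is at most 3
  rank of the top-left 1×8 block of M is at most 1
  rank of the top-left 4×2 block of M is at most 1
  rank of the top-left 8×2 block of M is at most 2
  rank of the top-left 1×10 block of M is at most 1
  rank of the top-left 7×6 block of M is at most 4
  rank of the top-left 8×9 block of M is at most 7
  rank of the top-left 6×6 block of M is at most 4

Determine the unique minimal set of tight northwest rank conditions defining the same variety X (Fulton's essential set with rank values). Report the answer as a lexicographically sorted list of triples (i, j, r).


Rank table r_w(10×10) implied by the 22 constraints:

  R[1]: 0, 1, 1, 1, 1, 1, 1, 1, 1, 1
  R[2]: 0, 1, 2, 2, 2, 2, 2, 2, 2, 2
  R[3]: 0, 1, 2, 3, 3, 3, 3, 3, 3, 3
  R[4]: 0, 1, 2, 3, 4, 4, 4, 4, 4, 4
  R[5]: 0, 1, 2, 3, 4, 4, 4, 4, 4, 5
  R[6]: 0, 1, 2, 3, 4, 4, 4, 4, 5, 6
  R[7]: 0, 1, 2, 3, 4, 4, 4, 5, 6, 7
  R[8]: 1, 2, 3, 4, 5, 5, 5, 6, 7, 8
  R[9]: 1, 2, 3, 4, 5, 5, 6, 7, 8, 9
  R[10]: 1, 2, 3, 4, 5, 6, 7, 8, 9, 10

giving w = (2, 3, 4, 5, 10, 9, 8, 1, 7, 6) via Δ²R.

D(w) has 17 cells with 5 SE-corners; essential set:

[(5, 9, 4), (6, 8, 4), (7, 1, 0), (7, 7, 4), (9, 6, 5)]


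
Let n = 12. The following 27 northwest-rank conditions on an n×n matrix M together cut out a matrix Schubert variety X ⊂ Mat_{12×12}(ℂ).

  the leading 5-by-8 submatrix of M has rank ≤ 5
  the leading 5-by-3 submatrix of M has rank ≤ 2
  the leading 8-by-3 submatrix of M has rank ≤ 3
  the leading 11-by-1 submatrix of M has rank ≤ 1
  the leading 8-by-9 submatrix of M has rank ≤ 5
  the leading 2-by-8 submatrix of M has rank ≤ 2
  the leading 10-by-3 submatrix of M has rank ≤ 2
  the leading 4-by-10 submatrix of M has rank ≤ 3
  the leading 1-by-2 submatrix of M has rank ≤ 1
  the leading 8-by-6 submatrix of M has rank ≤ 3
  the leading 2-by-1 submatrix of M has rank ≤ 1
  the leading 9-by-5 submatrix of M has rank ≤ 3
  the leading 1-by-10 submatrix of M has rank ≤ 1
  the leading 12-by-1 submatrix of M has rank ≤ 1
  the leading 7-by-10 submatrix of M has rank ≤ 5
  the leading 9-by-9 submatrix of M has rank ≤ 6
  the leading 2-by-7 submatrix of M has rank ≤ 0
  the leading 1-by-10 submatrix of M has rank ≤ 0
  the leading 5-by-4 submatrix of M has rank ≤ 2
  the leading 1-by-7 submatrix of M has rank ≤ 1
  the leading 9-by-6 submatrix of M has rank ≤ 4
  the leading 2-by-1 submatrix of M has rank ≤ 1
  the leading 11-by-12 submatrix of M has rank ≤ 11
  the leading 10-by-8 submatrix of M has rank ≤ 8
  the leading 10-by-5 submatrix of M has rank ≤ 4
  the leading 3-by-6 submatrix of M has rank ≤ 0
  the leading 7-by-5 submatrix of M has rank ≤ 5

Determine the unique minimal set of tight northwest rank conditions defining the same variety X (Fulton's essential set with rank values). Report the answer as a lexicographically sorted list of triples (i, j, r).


Reconstructing r_w from the 27 given conditions:

  0 | 0 | 0 | 0 | 0 | 0 | 0 | 0 | 0 | 0 | 1 | 1
  0 | 0 | 0 | 0 | 0 | 0 | 0 | 1 | 1 | 1 | 2 | 2
  0 | 0 | 0 | 0 | 0 | 0 | 1 | 2 | 2 | 2 | 3 | 3
  1 | 1 | 1 | 1 | 1 | 1 | 2 | 3 | 3 | 3 | 4 | 4
  1 | 2 | 2 | 2 | 2 | 2 | 3 | 4 | 4 | 4 | 5 | 5
  1 | 2 | 2 | 3 | 3 | 3 | 4 | 5 | 5 | 5 | 6 | 6
  1 | 2 | 2 | 3 | 3 | 3 | 4 | 5 | 5 | 5 | 6 | 7
  1 | 2 | 2 | 3 | 3 | 3 | 4 | 5 | 5 | 6 | 7 | 8
  1 | 2 | 2 | 3 | 3 | 4 | 5 | 6 | 6 | 7 | 8 | 9
  1 | 2 | 2 | 3 | 4 | 5 | 6 | 7 | 7 | 8 | 9 | 10
  1 | 2 | 3 | 4 | 5 | 6 | 7 | 8 | 8 | 9 | 10 | 11
  1 | 2 | 3 | 4 | 5 | 6 | 7 | 8 | 9 | 10 | 11 | 12

giving w = (11, 8, 7, 1, 2, 4, 12, 10, 6, 5, 3, 9) via Δ²R.

Rothe diagram D(w) (36 cells), 8 SE-corners (essential conditions):

[(1, 10, 0), (2, 7, 0), (3, 6, 0), (7, 10, 5), (8, 6, 3), (8, 9, 5), (9, 5, 3), (10, 3, 2)]


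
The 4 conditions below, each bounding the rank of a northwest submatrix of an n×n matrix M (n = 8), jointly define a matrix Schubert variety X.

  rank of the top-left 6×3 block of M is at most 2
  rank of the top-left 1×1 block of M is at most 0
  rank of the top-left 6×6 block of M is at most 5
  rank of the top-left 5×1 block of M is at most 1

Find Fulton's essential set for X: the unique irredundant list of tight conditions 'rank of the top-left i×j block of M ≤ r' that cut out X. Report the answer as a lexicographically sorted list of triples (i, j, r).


Computing R[i][j] = min implied NW-rank bound (n=8, 4 conditions):

  i=1: 0 1 1 1 1 1 1 1
  i=2: 1 2 2 2 2 2 2 2
  i=3: 1 2 2 3 3 3 3 3
  i=4: 1 2 2 3 4 4 4 4
  i=5: 1 2 2 3 4 5 5 5
  i=6: 1 2 2 3 4 5 6 6
  i=7: 1 2 3 4 5 6 7 7
  i=8: 1 2 3 4 5 6 7 8

the unique w with this rank table is (2, 1, 4, 5, 6, 7, 3, 8).

Fulton essential set (2 of the 5 Rothe cells):

[(1, 1, 0), (6, 3, 2)]


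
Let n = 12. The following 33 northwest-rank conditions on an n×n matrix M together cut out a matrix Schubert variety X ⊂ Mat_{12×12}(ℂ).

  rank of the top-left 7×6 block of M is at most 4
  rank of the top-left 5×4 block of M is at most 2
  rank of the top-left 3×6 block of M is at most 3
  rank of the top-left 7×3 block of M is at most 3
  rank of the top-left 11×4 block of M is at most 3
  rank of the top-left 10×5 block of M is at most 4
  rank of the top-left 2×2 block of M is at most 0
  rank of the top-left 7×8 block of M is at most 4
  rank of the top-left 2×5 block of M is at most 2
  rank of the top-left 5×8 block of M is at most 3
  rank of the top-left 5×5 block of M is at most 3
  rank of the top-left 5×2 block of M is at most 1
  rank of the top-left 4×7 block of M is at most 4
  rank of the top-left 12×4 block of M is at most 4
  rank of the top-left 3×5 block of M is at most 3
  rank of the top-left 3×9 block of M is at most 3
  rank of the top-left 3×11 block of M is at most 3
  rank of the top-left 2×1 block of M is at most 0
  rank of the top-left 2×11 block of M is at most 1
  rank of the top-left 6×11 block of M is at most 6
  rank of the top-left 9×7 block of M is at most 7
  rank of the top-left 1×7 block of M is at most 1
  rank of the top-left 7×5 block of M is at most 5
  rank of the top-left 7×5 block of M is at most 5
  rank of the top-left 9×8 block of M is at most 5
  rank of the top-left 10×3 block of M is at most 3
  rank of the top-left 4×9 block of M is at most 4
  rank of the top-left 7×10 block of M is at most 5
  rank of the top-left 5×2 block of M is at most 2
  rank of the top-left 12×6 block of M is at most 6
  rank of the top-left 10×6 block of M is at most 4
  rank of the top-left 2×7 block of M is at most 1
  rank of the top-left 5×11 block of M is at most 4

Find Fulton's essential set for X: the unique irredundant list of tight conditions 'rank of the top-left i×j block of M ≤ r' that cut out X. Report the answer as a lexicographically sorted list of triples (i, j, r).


Computing R[i][j] = min implied NW-rank bound (n=12, 33 conditions):

  0 0 1 1 1 1 1 1 1 1 1 1
  0 0 1 1 1 1 1 1 1 1 1 2
  1 1 2 2 2 2 2 2 2 2 2 3
  1 1 2 2 3 3 3 3 3 3 3 4
  1 1 2 2 3 3 3 3 4 4 4 5
  1 2 3 3 4 4 4 4 5 5 5 6
  1 2 3 3 4 4 4 4 5 5 6 7
  1 2 3 3 4 4 5 5 6 6 7 8
  1 2 3 3 4 4 5 5 6 7 8 9
  1 2 3 3 4 4 5 6 7 8 9 10
  1 2 3 3 4 5 6 7 8 9 10 11
  1 2 3 4 5 6 7 8 9 10 11 12

reading off 1-entries of Δ²R: w = (3, 12, 1, 5, 9, 2, 11, 7, 10, 8, 6, 4).

D(w) has 32 cells with 10 SE-corners; essential set:

[(2, 2, 0), (2, 11, 1), (5, 2, 1), (5, 4, 2), (5, 8, 3), (7, 8, 4), (7, 10, 5), (9, 8, 5), (10, 6, 4), (11, 4, 3)]


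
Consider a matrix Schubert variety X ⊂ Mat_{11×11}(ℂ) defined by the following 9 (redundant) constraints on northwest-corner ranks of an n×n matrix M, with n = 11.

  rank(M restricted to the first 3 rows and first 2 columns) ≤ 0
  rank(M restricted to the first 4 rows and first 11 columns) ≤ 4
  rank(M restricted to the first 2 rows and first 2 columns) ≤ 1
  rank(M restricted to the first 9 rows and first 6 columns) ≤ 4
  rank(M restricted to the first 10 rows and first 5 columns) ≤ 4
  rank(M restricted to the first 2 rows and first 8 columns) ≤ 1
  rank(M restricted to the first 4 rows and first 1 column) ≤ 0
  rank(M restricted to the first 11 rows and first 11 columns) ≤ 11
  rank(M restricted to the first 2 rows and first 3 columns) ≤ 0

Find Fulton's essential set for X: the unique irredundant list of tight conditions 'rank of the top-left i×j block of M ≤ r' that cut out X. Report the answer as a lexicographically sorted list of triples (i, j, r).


Computing R[i][j] = min implied NW-rank bound (n=11, 9 conditions):

  row 1: 0 0 0 1 1 1 1 1 1 1 1
  row 2: 0 0 0 1 1 1 1 1 2 2 2
  row 3: 0 0 1 2 2 2 2 2 3 3 3
  row 4: 0 1 2 3 3 3 3 3 4 4 4
  row 5: 1 2 3 4 4 4 4 4 5 5 5
  row 6: 1 2 3 4 4 4 5 5 6 6 6
  row 7: 1 2 3 4 4 4 5 6 7 7 7
  row 8: 1 2 3 4 4 4 5 6 7 8 8
  row 9: 1 2 3 4 4 4 5 6 7 8 9
  row 10: 1 2 3 4 4 5 6 7 8 9 10
  row 11: 1 2 3 4 5 6 7 8 9 10 11

so w = (4, 9, 3, 2, 1, 7, 8, 10, 11, 6, 5).

|D(w)|=22, |Ess(w)|=6:

[(2, 3, 0), (2, 8, 1), (3, 2, 0), (4, 1, 0), (9, 6, 4), (10, 5, 4)]


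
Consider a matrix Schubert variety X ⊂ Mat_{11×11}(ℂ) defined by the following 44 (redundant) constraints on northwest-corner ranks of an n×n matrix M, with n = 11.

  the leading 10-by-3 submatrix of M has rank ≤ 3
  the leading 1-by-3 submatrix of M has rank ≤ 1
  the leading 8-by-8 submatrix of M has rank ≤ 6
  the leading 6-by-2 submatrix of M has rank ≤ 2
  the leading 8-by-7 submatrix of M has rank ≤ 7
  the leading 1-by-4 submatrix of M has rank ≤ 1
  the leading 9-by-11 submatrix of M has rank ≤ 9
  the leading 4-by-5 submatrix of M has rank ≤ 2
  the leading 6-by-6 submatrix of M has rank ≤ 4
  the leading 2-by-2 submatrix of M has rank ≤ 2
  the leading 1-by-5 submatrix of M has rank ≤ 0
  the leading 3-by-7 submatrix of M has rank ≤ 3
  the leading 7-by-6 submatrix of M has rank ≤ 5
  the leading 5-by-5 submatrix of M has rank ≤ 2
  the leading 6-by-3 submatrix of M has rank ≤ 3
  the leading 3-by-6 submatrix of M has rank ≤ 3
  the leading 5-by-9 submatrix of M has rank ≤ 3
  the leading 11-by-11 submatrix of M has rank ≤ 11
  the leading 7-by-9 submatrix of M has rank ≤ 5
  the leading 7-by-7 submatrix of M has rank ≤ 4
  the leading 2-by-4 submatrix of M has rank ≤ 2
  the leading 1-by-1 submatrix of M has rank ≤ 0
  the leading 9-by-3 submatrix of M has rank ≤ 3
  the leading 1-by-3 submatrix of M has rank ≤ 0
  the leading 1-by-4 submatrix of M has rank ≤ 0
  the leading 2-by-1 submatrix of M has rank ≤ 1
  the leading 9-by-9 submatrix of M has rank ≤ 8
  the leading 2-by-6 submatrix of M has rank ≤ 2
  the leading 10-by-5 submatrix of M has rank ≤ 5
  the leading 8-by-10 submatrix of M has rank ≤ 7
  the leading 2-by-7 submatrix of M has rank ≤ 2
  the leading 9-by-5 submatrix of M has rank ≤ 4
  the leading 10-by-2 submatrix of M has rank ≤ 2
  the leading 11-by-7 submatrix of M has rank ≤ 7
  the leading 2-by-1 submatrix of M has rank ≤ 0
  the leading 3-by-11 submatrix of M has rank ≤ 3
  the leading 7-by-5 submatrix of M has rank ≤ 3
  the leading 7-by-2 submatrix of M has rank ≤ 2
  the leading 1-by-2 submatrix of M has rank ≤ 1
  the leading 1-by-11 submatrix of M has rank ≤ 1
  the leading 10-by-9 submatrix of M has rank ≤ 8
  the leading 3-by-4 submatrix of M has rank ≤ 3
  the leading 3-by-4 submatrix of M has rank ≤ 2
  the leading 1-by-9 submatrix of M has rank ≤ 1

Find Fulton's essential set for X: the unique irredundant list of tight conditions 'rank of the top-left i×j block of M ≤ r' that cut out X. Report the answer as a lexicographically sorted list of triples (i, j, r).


Computing R[i][j] = min implied NW-rank bound (n=11, 44 conditions):

  0, 0, 0, 0, 0, 1, 1, 1, 1, 1, 1
  0, 1, 1, 1, 1, 2, 2, 2, 2, 2, 2
  1, 2, 2, 2, 2, 3, 3, 3, 3, 3, 3
  1, 2, 2, 2, 2, 3, 3, 3, 3, 4, 4
  1, 2, 2, 2, 2, 3, 3, 3, 3, 4, 5
  1, 2, 3, 3, 3, 4, 4, 4, 4, 5, 6
  1, 2, 3, 3, 3, 4, 4, 5, 5, 6, 7
  1, 2, 3, 4, 4, 5, 5, 6, 6, 7, 8
  1, 2, 3, 4, 4, 5, 6, 7, 7, 8, 9
  1, 2, 3, 4, 5, 6, 7, 8, 8, 9, 10
  1, 2, 3, 4, 5, 6, 7, 8, 9, 10, 11

second differences of R give the permutation w = (6, 2, 1, 10, 11, 3, 8, 4, 7, 5, 9).

D(w) has 22 cells with 7 SE-corners; essential set:

[(1, 5, 0), (2, 1, 0), (5, 5, 2), (5, 9, 3), (7, 5, 3), (7, 7, 4), (9, 5, 4)]


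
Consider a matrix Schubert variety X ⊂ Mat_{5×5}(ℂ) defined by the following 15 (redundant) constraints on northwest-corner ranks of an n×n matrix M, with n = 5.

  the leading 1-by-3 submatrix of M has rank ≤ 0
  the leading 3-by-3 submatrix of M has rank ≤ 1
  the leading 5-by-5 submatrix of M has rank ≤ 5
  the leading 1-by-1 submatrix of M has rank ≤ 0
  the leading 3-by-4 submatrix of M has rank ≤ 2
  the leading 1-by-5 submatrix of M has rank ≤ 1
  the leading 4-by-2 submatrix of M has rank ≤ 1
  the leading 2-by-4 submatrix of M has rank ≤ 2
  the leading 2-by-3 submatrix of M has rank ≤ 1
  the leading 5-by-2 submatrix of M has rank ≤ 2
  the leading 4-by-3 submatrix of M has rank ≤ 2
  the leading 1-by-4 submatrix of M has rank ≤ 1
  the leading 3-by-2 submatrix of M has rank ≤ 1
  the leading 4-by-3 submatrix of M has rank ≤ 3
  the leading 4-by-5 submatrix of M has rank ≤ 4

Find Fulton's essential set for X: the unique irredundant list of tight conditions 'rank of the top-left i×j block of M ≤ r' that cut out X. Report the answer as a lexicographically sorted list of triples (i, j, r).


Recovering R(i,j) via the rank-extension bound from the 15 conditions:

  R[1]: 0 0 0 1 1
  R[2]: 1 1 1 2 2
  R[3]: 1 1 1 2 3
  R[4]: 1 1 2 3 4
  R[5]: 1 2 3 4 5

the unique w with this rank table is (4, 1, 5, 3, 2).

3 SE-corners of the 6-cell Rothe diagram give Ess(w):

[(1, 3, 0), (3, 3, 1), (4, 2, 1)]


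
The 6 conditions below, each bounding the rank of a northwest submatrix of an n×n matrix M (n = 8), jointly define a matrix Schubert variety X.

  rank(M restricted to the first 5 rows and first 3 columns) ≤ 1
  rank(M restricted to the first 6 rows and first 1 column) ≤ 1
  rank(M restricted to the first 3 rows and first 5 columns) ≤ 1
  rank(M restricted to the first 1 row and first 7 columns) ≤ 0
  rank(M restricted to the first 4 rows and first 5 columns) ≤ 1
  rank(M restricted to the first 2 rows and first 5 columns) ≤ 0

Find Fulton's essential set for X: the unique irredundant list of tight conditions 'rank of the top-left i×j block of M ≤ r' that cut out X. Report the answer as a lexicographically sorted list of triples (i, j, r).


Rank table r_w(8×8) implied by the 6 constraints:

  i=1: 0 | 0 | 0 | 0 | 0 | 0 | 0 | 1
  i=2: 0 | 0 | 0 | 0 | 0 | 1 | 1 | 2
  i=3: 1 | 1 | 1 | 1 | 1 | 2 | 2 | 3
  i=4: 1 | 1 | 1 | 1 | 1 | 2 | 3 | 4
  i=5: 1 | 1 | 1 | 2 | 2 | 3 | 4 | 5
  i=6: 1 | 2 | 2 | 3 | 3 | 4 | 5 | 6
  i=7: 1 | 2 | 3 | 4 | 4 | 5 | 6 | 7
  i=8: 1 | 2 | 3 | 4 | 5 | 6 | 7 | 8

reading off 1-entries of Δ²R: w = (8, 6, 1, 7, 4, 2, 3, 5).

ℓ(w)=18; the 4 essential cells (i,j,r):

[(1, 7, 0), (2, 5, 0), (4, 5, 1), (5, 3, 1)]


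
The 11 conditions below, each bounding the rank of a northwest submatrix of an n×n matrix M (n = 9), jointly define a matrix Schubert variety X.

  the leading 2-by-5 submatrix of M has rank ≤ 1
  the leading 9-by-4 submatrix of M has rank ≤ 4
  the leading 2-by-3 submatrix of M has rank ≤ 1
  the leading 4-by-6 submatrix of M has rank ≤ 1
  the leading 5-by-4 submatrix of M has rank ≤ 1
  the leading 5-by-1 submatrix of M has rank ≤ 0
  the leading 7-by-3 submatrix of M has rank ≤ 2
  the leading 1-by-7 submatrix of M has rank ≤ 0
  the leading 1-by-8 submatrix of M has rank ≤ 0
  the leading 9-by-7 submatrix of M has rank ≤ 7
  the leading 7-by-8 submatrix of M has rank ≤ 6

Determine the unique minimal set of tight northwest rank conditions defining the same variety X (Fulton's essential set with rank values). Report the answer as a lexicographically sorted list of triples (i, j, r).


Rank table r_w(9×9) implied by the 11 constraints:

  row 1: 0, 0, 0, 0, 0, 0, 0, 0, 1
  row 2: 0, 1, 1, 1, 1, 1, 1, 1, 2
  row 3: 0, 1, 1, 1, 1, 1, 2, 2, 3
  row 4: 0, 1, 1, 1, 1, 1, 2, 3, 4
  row 5: 0, 1, 1, 1, 2, 2, 3, 4, 5
  row 6: 1, 2, 2, 2, 3, 3, 4, 5, 6
  row 7: 1, 2, 2, 3, 4, 4, 5, 6, 7
  row 8: 1, 2, 3, 4, 5, 5, 6, 7, 8
  row 9: 1, 2, 3, 4, 5, 6, 7, 8, 9

giving w = (9, 2, 7, 8, 5, 1, 4, 3, 6) via Δ²R.

5 SE-corners of the 23-cell Rothe diagram give Ess(w):

[(1, 8, 0), (4, 6, 1), (5, 1, 0), (5, 4, 1), (7, 3, 2)]


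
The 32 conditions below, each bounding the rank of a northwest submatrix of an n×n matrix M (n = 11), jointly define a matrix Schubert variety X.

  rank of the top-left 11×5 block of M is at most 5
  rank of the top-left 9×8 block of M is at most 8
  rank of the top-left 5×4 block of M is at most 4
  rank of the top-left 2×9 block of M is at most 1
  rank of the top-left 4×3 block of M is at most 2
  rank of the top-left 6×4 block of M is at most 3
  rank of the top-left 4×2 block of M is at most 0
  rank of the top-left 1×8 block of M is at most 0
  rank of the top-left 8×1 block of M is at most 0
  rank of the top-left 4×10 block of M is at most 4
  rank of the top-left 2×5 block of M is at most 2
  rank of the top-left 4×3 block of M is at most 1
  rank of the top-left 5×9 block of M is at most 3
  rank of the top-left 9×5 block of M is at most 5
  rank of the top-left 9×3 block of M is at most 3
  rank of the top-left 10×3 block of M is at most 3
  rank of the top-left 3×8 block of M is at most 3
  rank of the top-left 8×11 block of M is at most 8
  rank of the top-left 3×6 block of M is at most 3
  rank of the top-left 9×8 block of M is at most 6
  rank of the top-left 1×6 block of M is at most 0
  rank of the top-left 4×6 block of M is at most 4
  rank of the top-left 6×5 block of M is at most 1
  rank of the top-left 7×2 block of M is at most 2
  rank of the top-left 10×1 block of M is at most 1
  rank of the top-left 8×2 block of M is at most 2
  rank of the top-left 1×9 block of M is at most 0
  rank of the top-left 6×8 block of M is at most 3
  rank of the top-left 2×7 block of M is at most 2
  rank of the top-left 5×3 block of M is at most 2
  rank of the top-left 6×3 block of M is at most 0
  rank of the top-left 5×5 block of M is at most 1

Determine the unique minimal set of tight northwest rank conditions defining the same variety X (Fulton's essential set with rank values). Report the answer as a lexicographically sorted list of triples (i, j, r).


Recovering R(i,j) via the rank-extension bound from the 32 conditions:

  i=1: 0  0  0  0  0  0  0  0  0  1  1
  i=2: 0  0  0  1  1  1  1  1  1  2  2
  i=3: 0  0  0  1  1  2  2  2  2  3  3
  i=4: 0  0  0  1  1  2  3  3  3  4  4
  i=5: 0  0  0  1  1  2  3  3  3  4  5
  i=6: 0  0  0  1  1  2  3  3  4  5  6
  i=7: 0  1  1  2  2  3  4  4  5  6  7
  i=8: 0  1  2  3  3  4  5  5  6  7  8
  i=9: 1  2  3  4  4  5  6  6  7  8  9
  i=10: 1  2  3  4  5  6  7  7  8  9  10
  i=11: 1  2  3  4  5  6  7  8  9  10  11

hence w(1..11) = (10, 4, 6, 7, 11, 9, 2, 3, 1, 5, 8).

ℓ(w)=33; the 6 essential cells (i,j,r):

[(1, 9, 0), (5, 9, 3), (6, 3, 0), (6, 5, 1), (6, 8, 3), (8, 1, 0)]


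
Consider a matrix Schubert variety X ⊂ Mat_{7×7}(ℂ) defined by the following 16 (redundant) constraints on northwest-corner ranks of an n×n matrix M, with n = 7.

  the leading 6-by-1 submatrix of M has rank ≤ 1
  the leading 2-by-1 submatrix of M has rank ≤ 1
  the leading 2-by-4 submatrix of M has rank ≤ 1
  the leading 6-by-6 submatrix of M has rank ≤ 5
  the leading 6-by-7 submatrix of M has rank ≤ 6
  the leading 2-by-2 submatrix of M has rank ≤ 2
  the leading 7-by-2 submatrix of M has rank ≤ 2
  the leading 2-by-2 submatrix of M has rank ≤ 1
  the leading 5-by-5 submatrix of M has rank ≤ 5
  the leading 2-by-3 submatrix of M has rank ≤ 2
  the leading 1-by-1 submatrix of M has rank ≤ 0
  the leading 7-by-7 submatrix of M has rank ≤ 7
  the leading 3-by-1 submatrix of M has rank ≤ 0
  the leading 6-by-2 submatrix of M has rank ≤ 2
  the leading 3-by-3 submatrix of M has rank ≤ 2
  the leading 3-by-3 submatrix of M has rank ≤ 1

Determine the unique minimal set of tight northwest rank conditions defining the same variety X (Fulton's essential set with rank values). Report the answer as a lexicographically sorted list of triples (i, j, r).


Propagating the 16 rank bounds to every northwest block:

  i=1: 0, 1, 1, 1, 1, 1, 1
  i=2: 0, 1, 1, 1, 2, 2, 2
  i=3: 0, 1, 1, 2, 3, 3, 3
  i=4: 1, 2, 2, 3, 4, 4, 4
  i=5: 1, 2, 3, 4, 5, 5, 5
  i=6: 1, 2, 3, 4, 5, 5, 6
  i=7: 1, 2, 3, 4, 5, 6, 7

hence w(1..7) = (2, 5, 4, 1, 3, 7, 6).

ℓ(w)=7; the 4 essential cells (i,j,r):

[(2, 4, 1), (3, 1, 0), (3, 3, 1), (6, 6, 5)]


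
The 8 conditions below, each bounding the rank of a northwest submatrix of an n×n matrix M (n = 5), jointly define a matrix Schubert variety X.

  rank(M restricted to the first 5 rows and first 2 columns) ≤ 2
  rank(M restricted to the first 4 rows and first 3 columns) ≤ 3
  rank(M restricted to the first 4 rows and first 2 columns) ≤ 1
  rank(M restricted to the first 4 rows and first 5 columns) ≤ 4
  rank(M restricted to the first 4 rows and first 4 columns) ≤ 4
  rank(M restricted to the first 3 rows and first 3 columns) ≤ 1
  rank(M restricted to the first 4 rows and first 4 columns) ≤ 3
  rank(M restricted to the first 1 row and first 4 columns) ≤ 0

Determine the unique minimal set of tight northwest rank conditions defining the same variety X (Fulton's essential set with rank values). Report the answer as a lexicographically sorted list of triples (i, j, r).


The tightest implied rank at each (i,j), from the 8 conditions:

  i=1: 0  0  0  0  1
  i=2: 1  1  1  1  2
  i=3: 1  1  1  2  3
  i=4: 1  1  2  3  4
  i=5: 1  2  3  4  5

hence w(1..5) = (5, 1, 4, 3, 2).

ℓ(w)=7; the 3 essential cells (i,j,r):

[(1, 4, 0), (3, 3, 1), (4, 2, 1)]


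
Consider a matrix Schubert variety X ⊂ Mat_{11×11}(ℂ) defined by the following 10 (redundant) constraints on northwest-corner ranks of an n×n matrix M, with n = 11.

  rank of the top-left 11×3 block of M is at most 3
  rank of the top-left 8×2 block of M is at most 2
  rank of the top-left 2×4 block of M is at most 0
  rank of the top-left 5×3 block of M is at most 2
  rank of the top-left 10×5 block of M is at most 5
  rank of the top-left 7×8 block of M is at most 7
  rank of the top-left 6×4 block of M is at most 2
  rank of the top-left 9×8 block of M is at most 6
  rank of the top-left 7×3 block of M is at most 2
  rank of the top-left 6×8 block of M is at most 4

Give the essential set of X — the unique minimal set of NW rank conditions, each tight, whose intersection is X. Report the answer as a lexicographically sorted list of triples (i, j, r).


Recovering R(i,j) via the rank-extension bound from the 10 conditions:

  i=1: 0 0 0 0 1 1 1 1 1 1 1
  i=2: 0 0 0 0 1 2 2 2 2 2 2
  i=3: 1 1 1 1 2 3 3 3 3 3 3
  i=4: 1 2 2 2 3 4 4 4 4 4 4
  i=5: 1 2 2 2 3 4 4 4 5 5 5
  i=6: 1 2 2 2 3 4 4 4 5 6 6
  i=7: 1 2 2 3 4 5 5 5 6 7 7
  i=8: 1 2 3 4 5 6 6 6 7 8 8
  i=9: 1 2 3 4 5 6 6 6 7 8 9
  i=10: 1 2 3 4 5 6 7 7 8 9 10
  i=11: 1 2 3 4 5 6 7 8 9 10 11

hence w(1..11) = (5, 6, 1, 2, 9, 10, 4, 3, 11, 7, 8).

Fulton essential set (5 of the 19 Rothe cells):

[(2, 4, 0), (6, 4, 2), (6, 8, 4), (7, 3, 2), (9, 8, 6)]


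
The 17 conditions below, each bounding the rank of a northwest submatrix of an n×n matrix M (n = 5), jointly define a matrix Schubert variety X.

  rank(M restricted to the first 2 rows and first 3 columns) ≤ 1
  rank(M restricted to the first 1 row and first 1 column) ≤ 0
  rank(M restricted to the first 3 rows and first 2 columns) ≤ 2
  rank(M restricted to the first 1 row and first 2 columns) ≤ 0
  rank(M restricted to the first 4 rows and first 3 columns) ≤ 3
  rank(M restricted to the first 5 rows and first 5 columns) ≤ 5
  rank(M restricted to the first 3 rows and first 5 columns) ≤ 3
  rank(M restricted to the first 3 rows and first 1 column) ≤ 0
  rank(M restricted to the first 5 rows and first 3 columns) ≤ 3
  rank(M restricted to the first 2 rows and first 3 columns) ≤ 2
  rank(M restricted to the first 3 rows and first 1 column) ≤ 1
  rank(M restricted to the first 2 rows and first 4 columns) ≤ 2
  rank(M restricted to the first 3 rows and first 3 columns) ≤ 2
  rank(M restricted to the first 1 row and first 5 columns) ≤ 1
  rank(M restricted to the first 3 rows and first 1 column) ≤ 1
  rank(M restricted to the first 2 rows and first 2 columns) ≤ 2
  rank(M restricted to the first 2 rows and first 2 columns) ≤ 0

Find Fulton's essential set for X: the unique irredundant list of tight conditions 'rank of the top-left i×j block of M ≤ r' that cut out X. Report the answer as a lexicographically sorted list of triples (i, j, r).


Recovering R(i,j) via the rank-extension bound from the 17 conditions:

  0, 0, 1, 1, 1
  0, 0, 1, 2, 2
  0, 1, 2, 3, 3
  1, 2, 3, 4, 4
  1, 2, 3, 4, 5

reading off 1-entries of Δ²R: w = (3, 4, 2, 1, 5).

|D(w)|=5, |Ess(w)|=2:

[(2, 2, 0), (3, 1, 0)]


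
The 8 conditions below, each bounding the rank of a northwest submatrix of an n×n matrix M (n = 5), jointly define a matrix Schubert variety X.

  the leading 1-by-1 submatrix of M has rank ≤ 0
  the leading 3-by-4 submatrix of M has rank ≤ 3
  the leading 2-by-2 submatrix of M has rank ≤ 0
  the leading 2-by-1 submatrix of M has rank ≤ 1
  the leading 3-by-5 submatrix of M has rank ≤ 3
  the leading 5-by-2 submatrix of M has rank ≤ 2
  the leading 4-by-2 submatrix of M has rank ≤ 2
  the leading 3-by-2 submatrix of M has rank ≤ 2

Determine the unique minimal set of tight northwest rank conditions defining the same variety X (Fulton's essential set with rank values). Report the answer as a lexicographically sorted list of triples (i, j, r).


Propagating the 8 rank bounds to every northwest block:

  i=1: 0 | 0 | 1 | 1 | 1
  i=2: 0 | 0 | 1 | 2 | 2
  i=3: 1 | 1 | 2 | 3 | 3
  i=4: 1 | 2 | 3 | 4 | 4
  i=5: 1 | 2 | 3 | 4 | 5

so w = (3, 4, 1, 2, 5).

1 SE-corner of the 4-cell Rothe diagram gives Ess(w):

[(2, 2, 0)]


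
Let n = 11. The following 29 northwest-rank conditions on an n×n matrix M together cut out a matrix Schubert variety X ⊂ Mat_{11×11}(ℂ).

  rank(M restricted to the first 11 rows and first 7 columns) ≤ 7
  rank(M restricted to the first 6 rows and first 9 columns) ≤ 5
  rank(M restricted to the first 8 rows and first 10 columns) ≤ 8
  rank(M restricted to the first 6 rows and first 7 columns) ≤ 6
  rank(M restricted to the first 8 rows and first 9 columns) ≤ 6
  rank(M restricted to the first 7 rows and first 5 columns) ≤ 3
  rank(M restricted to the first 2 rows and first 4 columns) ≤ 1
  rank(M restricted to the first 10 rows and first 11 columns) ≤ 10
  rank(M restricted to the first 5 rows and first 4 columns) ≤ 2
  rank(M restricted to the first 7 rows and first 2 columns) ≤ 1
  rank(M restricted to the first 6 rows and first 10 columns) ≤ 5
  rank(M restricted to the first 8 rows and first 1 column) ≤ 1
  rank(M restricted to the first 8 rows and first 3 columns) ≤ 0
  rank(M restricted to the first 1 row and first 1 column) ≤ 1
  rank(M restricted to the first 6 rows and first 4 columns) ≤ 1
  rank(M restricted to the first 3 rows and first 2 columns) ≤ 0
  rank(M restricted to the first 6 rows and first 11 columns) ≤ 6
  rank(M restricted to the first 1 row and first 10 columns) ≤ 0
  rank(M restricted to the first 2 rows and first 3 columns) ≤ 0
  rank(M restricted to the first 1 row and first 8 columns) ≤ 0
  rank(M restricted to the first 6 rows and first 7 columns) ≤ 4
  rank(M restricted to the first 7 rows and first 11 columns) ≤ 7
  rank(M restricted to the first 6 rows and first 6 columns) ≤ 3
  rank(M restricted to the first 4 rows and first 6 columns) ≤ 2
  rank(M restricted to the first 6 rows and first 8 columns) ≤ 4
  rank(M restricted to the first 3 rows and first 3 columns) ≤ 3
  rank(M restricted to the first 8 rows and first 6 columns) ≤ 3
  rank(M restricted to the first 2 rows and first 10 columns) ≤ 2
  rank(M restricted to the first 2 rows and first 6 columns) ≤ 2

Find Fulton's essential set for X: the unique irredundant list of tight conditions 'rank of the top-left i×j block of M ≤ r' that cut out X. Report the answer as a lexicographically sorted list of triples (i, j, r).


Propagating the 29 rank bounds to every northwest block:

  R[1]: 0 0 0 0 0 0 0 0 0 0 1
  R[2]: 0 0 0 1 1 1 1 1 1 1 2
  R[3]: 0 0 0 1 2 2 2 2 2 2 3
  R[4]: 0 0 0 1 2 2 3 3 3 3 4
  R[5]: 0 0 0 1 2 3 4 4 4 4 5
  R[6]: 0 0 0 1 2 3 4 4 5 5 6
  R[7]: 0 0 0 1 2 3 4 5 6 6 7
  R[8]: 0 0 0 1 2 3 4 5 6 7 8
  R[9]: 1 1 1 2 3 4 5 6 7 8 9
  R[10]: 1 2 2 3 4 5 6 7 8 9 10
  R[11]: 1 2 3 4 5 6 7 8 9 10 11

giving w = (11, 4, 5, 7, 6, 9, 8, 10, 1, 2, 3) via Δ²R.

4 SE-corners of the 33-cell Rothe diagram give Ess(w):

[(1, 10, 0), (4, 6, 2), (6, 8, 4), (8, 3, 0)]
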